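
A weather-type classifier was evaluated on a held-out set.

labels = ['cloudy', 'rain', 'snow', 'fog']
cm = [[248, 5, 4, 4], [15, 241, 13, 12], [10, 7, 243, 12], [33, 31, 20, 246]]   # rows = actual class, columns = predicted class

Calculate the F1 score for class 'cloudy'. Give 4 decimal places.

0.8748

F1 score = 2·TP/(2·TP+FP+FN).
cloudy: TP=248, FP=15+10+33=58, FN=5+4+4=13 → 496/567 = 0.87478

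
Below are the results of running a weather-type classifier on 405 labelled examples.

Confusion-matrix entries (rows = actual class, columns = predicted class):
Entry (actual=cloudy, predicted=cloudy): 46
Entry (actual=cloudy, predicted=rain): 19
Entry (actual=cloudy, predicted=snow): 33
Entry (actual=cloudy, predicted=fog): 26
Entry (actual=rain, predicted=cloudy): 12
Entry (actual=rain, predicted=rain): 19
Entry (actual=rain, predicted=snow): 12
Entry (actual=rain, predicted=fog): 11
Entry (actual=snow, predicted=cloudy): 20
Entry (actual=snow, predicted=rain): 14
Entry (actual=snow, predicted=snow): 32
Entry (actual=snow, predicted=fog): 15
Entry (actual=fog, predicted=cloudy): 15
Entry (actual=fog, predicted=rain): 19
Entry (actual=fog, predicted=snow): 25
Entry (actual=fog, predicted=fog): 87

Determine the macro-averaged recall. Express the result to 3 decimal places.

0.428

Per-class recall (TP/(TP+FN)):
  cloudy: TP=46, FN=19+33+26=78 → 46/124 = 0.3710
  rain: TP=19, FN=12+12+11=35 → 19/54 = 0.3519
  snow: TP=32, FN=20+14+15=49 → 32/81 = 0.3951
  fog: TP=87, FN=15+19+25=59 → 87/146 = 0.5959
Macro-recall = mean = (0.3710 + 0.3519 + 0.3951 + 0.5959) / 4 = 0.428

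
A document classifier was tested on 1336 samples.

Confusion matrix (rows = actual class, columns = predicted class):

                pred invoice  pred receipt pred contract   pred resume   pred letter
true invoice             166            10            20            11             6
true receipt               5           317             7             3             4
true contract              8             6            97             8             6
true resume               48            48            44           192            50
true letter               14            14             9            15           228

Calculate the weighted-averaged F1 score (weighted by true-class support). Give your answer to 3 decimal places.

0.741

Per-class F1 score (2·TP/(2·TP+FP+FN)):
  invoice: TP=166, FP=5+8+48+14=75, FN=10+20+11+6=47 → 332/454 = 0.7313
  receipt: TP=317, FP=10+6+48+14=78, FN=5+7+3+4=19 → 634/731 = 0.8673
  contract: TP=97, FP=20+7+44+9=80, FN=8+6+8+6=28 → 194/302 = 0.6424
  resume: TP=192, FP=11+3+8+15=37, FN=48+48+44+50=190 → 384/611 = 0.6285
  letter: TP=228, FP=6+4+6+50=66, FN=14+14+9+15=52 → 456/574 = 0.7944
Weighted-F1 score = Σ (supportᵢ/N)·F1 scoreᵢ with N=1336: (213/1336)·0.7313 + (336/1336)·0.8673 + (125/1336)·0.6424 + (382/1336)·0.6285 + (280/1336)·0.7944 = 0.741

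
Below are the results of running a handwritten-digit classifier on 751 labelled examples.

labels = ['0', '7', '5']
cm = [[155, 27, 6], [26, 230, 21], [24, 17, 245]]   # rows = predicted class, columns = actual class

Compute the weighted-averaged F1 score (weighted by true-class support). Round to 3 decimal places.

0.838

Per-class F1 score (2·TP/(2·TP+FP+FN)):
  0: TP=155, FP=27+6=33, FN=26+24=50 → 310/393 = 0.7888
  7: TP=230, FP=26+21=47, FN=27+17=44 → 460/551 = 0.8348
  5: TP=245, FP=24+17=41, FN=6+21=27 → 490/558 = 0.8781
Weighted-F1 score = Σ (supportᵢ/N)·F1 scoreᵢ with N=751: (205/751)·0.7888 + (274/751)·0.8348 + (272/751)·0.8781 = 0.838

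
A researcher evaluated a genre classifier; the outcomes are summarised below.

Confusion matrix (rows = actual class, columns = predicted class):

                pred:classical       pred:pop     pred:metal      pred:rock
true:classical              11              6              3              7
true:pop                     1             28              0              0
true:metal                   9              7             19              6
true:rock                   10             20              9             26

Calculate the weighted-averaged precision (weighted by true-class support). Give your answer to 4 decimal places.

Per-class precision (TP/(TP+FP)):
  classical: TP=11, FP=1+9+10=20 → 11/31 = 0.35484
  pop: TP=28, FP=6+7+20=33 → 28/61 = 0.45902
  metal: TP=19, FP=3+0+9=12 → 19/31 = 0.61290
  rock: TP=26, FP=7+0+6=13 → 26/39 = 0.66667
Weighted-precision = Σ (supportᵢ/N)·precisionᵢ with N=162: (27/162)·0.35484 + (29/162)·0.45902 + (41/162)·0.61290 + (65/162)·0.66667 = 0.5639

0.5639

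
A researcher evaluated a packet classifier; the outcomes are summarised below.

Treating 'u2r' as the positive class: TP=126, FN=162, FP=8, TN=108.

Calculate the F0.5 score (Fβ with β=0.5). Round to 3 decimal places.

Fβ = (1+β²)·TP / ((1+β²)·TP + β²·FN + FP), with β²=1/4
= 1.25·126 / (1.25·126 + 0.25·162 + 8) = 0.765

0.765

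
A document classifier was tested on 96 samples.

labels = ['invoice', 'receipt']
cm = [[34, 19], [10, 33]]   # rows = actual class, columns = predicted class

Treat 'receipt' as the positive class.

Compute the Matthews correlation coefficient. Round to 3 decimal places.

MCC = (TP·TN − FP·FN) / √((TP+FP)(TP+FN)(TN+FP)(TN+FN))
Numerator = 33·34 − 19·10 = 932
Denominator = √(52·43·53·44) = √5214352 = 2283.4956
MCC = 932 / 2283.4956 = 0.408

0.408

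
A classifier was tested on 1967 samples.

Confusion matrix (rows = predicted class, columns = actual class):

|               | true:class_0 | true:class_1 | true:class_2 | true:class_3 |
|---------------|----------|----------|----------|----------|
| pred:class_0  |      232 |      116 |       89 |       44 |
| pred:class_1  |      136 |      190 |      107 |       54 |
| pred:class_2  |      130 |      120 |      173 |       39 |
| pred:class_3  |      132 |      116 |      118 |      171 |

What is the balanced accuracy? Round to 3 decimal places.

Balanced accuracy = mean of per-class recall.
  class_0: recall = 232/630 = 0.3683
  class_1: recall = 190/542 = 0.3506
  class_2: recall = 173/487 = 0.3552
  class_3: recall = 171/308 = 0.5552
Mean = (0.3683 + 0.3506 + 0.3552 + 0.5552) / 4 = 0.407

0.407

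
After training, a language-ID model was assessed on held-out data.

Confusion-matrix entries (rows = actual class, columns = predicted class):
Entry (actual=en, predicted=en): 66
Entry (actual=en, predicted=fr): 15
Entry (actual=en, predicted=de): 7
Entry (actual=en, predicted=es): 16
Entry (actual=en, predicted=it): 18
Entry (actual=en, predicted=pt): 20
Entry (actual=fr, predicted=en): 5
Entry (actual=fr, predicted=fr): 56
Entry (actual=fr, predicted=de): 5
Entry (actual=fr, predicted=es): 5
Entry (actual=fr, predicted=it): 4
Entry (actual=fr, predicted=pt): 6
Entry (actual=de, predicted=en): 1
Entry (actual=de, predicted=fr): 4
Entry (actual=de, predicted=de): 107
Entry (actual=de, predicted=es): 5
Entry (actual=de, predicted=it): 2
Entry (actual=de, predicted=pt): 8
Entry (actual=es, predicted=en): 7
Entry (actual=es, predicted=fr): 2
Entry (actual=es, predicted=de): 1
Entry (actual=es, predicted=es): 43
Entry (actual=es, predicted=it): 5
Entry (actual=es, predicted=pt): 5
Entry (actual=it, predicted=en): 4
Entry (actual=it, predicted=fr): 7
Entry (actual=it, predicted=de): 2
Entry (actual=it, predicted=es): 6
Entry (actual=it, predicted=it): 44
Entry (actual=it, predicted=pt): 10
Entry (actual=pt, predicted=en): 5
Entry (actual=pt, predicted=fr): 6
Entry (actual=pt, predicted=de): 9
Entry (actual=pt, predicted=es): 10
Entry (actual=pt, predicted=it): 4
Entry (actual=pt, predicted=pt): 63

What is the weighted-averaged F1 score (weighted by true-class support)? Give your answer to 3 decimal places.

Per-class F1 score (2·TP/(2·TP+FP+FN)):
  en: TP=66, FP=5+1+7+4+5=22, FN=15+7+16+18+20=76 → 132/230 = 0.5739
  fr: TP=56, FP=15+4+2+7+6=34, FN=5+5+5+4+6=25 → 112/171 = 0.6550
  de: TP=107, FP=7+5+1+2+9=24, FN=1+4+5+2+8=20 → 214/258 = 0.8295
  es: TP=43, FP=16+5+5+6+10=42, FN=7+2+1+5+5=20 → 86/148 = 0.5811
  it: TP=44, FP=18+4+2+5+4=33, FN=4+7+2+6+10=29 → 88/150 = 0.5867
  pt: TP=63, FP=20+6+8+5+10=49, FN=5+6+9+10+4=34 → 126/209 = 0.6029
Weighted-F1 score = Σ (supportᵢ/N)·F1 scoreᵢ with N=583: (142/583)·0.5739 + (81/583)·0.6550 + (127/583)·0.8295 + (63/583)·0.5811 + (73/583)·0.5867 + (97/583)·0.6029 = 0.648

0.648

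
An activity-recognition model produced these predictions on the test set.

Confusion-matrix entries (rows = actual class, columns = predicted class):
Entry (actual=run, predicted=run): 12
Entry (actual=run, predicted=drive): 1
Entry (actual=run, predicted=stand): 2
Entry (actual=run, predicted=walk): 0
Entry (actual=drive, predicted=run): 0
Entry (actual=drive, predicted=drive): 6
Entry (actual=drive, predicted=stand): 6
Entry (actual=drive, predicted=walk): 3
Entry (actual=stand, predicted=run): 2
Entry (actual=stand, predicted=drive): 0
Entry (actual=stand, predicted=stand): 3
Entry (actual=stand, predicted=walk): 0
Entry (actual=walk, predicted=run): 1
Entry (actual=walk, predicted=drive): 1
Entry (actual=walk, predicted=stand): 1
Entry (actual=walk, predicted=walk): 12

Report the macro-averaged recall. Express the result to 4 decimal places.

0.6500

Per-class recall (TP/(TP+FN)):
  run: TP=12, FN=1+2+0=3 → 12/15 = 0.80000
  drive: TP=6, FN=0+6+3=9 → 6/15 = 0.40000
  stand: TP=3, FN=2+0+0=2 → 3/5 = 0.60000
  walk: TP=12, FN=1+1+1=3 → 12/15 = 0.80000
Macro-recall = mean = (0.80000 + 0.40000 + 0.60000 + 0.80000) / 4 = 0.6500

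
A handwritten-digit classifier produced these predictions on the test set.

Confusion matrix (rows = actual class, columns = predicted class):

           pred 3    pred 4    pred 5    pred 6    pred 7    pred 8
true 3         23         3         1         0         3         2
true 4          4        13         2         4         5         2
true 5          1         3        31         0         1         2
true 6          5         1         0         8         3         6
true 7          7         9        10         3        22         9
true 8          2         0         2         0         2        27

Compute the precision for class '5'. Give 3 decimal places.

0.674

precision = TP/(TP+FP).
5: TP=31, FP=1+2+0+10+2=15 → 31/46 = 0.6739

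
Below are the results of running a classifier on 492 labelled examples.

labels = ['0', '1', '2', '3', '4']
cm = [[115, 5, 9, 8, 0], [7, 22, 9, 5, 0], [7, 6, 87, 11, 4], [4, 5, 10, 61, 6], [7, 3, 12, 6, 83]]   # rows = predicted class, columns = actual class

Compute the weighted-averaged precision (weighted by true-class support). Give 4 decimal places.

0.7493

Per-class precision (TP/(TP+FP)):
  0: TP=115, FP=5+9+8+0=22 → 115/137 = 0.83942
  1: TP=22, FP=7+9+5+0=21 → 22/43 = 0.51163
  2: TP=87, FP=7+6+11+4=28 → 87/115 = 0.75652
  3: TP=61, FP=4+5+10+6=25 → 61/86 = 0.70930
  4: TP=83, FP=7+3+12+6=28 → 83/111 = 0.74775
Weighted-precision = Σ (supportᵢ/N)·precisionᵢ with N=492: (140/492)·0.83942 + (41/492)·0.51163 + (127/492)·0.75652 + (91/492)·0.70930 + (93/492)·0.74775 = 0.7493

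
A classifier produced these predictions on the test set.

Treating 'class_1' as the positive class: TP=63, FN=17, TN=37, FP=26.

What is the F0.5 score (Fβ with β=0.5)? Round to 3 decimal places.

Fβ = (1+β²)·TP / ((1+β²)·TP + β²·FN + FP), with β²=1/4
= 1.25·63 / (1.25·63 + 0.25·17 + 26) = 0.722

0.722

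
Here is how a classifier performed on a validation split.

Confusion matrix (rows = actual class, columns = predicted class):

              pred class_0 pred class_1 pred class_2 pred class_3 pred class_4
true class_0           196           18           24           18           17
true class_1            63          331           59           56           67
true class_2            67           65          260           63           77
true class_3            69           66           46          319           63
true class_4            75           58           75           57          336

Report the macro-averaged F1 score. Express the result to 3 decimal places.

0.563

Per-class F1 score (2·TP/(2·TP+FP+FN)):
  class_0: TP=196, FP=63+67+69+75=274, FN=18+24+18+17=77 → 392/743 = 0.5276
  class_1: TP=331, FP=18+65+66+58=207, FN=63+59+56+67=245 → 662/1114 = 0.5943
  class_2: TP=260, FP=24+59+46+75=204, FN=67+65+63+77=272 → 520/996 = 0.5221
  class_3: TP=319, FP=18+56+63+57=194, FN=69+66+46+63=244 → 638/1076 = 0.5929
  class_4: TP=336, FP=17+67+77+63=224, FN=75+58+75+57=265 → 672/1161 = 0.5788
Macro-F1 score = mean = (0.5276 + 0.5943 + 0.5221 + 0.5929 + 0.5788) / 5 = 0.563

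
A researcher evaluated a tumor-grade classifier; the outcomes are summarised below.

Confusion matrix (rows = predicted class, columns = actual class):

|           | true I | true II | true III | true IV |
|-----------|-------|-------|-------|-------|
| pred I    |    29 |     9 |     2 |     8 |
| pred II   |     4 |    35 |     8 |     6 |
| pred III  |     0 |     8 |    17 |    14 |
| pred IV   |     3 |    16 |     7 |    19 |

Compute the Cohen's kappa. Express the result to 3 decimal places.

0.382

Observed agreement pₒ = trace/N = 100/185 = 0.5405
Expected agreement pₑ = Σ (rowᵢ·colᵢ)/N² = (36·48 + 68·53 + 34·39 + 47·45)/185² = 0.2563
κ = (pₒ − pₑ)/(1 − pₑ) = (0.5405 − 0.2563)/(1 − 0.2563) = 0.382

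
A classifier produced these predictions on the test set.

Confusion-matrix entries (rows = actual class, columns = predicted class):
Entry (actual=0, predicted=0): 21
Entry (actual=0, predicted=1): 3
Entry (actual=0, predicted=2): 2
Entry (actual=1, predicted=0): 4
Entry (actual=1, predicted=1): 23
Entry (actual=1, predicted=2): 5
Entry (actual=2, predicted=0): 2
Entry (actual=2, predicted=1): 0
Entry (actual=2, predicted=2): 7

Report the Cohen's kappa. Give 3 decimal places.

Observed agreement pₒ = trace/N = 51/67 = 0.7612
Expected agreement pₑ = Σ (rowᵢ·colᵢ)/N² = (26·27 + 32·26 + 9·14)/67² = 0.3698
κ = (pₒ − pₑ)/(1 − pₑ) = (0.7612 − 0.3698)/(1 − 0.3698) = 0.621

0.621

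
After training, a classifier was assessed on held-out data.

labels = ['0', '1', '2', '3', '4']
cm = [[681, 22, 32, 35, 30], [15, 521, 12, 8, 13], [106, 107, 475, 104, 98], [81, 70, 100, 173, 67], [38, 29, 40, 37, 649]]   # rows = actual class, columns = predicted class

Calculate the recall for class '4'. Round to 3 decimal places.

recall = TP/(TP+FN).
4: TP=649, FN=38+29+40+37=144 → 649/793 = 0.8184

0.818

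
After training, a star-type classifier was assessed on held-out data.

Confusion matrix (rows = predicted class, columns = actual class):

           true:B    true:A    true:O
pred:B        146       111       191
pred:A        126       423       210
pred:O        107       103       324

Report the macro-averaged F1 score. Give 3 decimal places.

0.491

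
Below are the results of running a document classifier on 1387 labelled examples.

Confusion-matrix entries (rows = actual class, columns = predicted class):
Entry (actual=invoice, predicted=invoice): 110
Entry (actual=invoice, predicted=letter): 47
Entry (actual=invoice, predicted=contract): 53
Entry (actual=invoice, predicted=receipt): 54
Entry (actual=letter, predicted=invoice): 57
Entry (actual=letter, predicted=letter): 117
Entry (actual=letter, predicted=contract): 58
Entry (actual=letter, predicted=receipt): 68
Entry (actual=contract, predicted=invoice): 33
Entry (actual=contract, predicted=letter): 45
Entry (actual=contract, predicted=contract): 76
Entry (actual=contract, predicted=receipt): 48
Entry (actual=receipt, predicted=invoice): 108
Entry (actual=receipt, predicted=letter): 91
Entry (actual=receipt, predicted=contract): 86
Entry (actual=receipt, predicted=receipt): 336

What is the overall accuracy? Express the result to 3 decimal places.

Accuracy = trace / total = (110+117+76+336=639) / 1387 = 639/1387 = 0.461

0.461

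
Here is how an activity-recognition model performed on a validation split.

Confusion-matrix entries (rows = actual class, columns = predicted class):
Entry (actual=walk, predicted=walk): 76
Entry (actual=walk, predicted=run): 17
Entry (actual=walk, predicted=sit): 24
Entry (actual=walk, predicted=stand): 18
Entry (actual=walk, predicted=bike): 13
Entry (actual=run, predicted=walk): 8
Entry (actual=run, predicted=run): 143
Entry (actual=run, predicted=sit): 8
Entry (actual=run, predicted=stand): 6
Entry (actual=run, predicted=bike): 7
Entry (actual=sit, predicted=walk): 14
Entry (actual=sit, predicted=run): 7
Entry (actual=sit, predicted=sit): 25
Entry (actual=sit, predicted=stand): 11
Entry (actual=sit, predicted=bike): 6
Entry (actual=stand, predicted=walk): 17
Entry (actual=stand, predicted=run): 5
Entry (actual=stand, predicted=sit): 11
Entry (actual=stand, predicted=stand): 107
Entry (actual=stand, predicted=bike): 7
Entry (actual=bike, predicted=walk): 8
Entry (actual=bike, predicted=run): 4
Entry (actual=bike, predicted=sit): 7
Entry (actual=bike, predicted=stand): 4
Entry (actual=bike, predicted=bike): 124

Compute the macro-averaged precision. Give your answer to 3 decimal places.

Per-class precision (TP/(TP+FP)):
  walk: TP=76, FP=8+14+17+8=47 → 76/123 = 0.6179
  run: TP=143, FP=17+7+5+4=33 → 143/176 = 0.8125
  sit: TP=25, FP=24+8+11+7=50 → 25/75 = 0.3333
  stand: TP=107, FP=18+6+11+4=39 → 107/146 = 0.7329
  bike: TP=124, FP=13+7+6+7=33 → 124/157 = 0.7898
Macro-precision = mean = (0.6179 + 0.8125 + 0.3333 + 0.7329 + 0.7898) / 5 = 0.657

0.657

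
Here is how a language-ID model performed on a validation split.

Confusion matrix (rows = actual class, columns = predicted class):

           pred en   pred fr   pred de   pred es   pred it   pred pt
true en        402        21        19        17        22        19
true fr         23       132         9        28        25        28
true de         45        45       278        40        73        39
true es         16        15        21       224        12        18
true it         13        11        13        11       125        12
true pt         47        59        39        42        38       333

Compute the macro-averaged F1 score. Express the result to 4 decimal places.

Per-class F1 score (2·TP/(2·TP+FP+FN)):
  en: TP=402, FP=23+45+16+13+47=144, FN=21+19+17+22+19=98 → 804/1046 = 0.76864
  fr: TP=132, FP=21+45+15+11+59=151, FN=23+9+28+25+28=113 → 264/528 = 0.50000
  de: TP=278, FP=19+9+21+13+39=101, FN=45+45+40+73+39=242 → 556/899 = 0.61846
  es: TP=224, FP=17+28+40+11+42=138, FN=16+15+21+12+18=82 → 448/668 = 0.67066
  it: TP=125, FP=22+25+73+12+38=170, FN=13+11+13+11+12=60 → 250/480 = 0.52083
  pt: TP=333, FP=19+28+39+18+12=116, FN=47+59+39+42+38=225 → 666/1007 = 0.66137
Macro-F1 score = mean = (0.76864 + 0.50000 + 0.61846 + 0.67066 + 0.52083 + 0.66137) / 6 = 0.6233

0.6233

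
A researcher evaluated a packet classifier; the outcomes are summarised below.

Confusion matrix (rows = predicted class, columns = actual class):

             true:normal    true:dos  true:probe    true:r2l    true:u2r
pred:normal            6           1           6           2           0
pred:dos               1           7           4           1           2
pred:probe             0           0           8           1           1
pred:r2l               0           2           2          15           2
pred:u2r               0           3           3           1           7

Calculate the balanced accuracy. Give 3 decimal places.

Balanced accuracy = mean of per-class recall.
  normal: recall = 6/7 = 0.8571
  dos: recall = 7/13 = 0.5385
  probe: recall = 8/23 = 0.3478
  r2l: recall = 15/20 = 0.7500
  u2r: recall = 7/12 = 0.5833
Mean = (0.8571 + 0.5385 + 0.3478 + 0.7500 + 0.5833) / 5 = 0.615

0.615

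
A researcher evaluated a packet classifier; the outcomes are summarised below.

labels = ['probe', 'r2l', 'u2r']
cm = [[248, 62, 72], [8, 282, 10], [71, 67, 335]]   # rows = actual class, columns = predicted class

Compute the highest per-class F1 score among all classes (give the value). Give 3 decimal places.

0.793

Per-class F1 score (2·TP/(2·TP+FP+FN)):
  probe: TP=248, FP=8+71=79, FN=62+72=134 → 496/709 = 0.6996
  r2l: TP=282, FP=62+67=129, FN=8+10=18 → 564/711 = 0.7932
  u2r: TP=335, FP=72+10=82, FN=71+67=138 → 670/890 = 0.7528
Highest is class 'r2l' with F1 score = 0.793.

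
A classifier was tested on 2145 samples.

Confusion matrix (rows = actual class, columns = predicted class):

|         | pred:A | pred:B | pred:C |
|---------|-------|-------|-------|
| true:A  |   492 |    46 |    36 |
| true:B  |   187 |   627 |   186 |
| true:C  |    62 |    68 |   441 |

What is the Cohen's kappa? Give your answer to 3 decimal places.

Observed agreement pₒ = trace/N = 1560/2145 = 0.7273
Expected agreement pₑ = Σ (rowᵢ·colᵢ)/N² = (574·741 + 1000·741 + 571·663)/2145² = 0.3358
κ = (pₒ − pₑ)/(1 − pₑ) = (0.7273 − 0.3358)/(1 − 0.3358) = 0.589

0.589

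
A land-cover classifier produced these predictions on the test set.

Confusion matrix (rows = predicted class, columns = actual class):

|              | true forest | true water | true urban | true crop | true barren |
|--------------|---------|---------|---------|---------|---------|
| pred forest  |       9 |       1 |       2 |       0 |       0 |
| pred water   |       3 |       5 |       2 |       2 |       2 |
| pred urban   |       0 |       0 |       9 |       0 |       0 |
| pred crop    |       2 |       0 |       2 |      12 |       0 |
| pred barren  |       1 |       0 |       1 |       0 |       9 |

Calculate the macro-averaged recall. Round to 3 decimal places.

0.734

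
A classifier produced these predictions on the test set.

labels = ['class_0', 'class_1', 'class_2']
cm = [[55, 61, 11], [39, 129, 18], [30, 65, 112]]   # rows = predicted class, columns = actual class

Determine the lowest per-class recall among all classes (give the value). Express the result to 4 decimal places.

Per-class recall (TP/(TP+FN)):
  class_0: TP=55, FN=39+30=69 → 55/124 = 0.44355
  class_1: TP=129, FN=61+65=126 → 129/255 = 0.50588
  class_2: TP=112, FN=11+18=29 → 112/141 = 0.79433
Lowest is class 'class_0' with recall = 0.4435.

0.4435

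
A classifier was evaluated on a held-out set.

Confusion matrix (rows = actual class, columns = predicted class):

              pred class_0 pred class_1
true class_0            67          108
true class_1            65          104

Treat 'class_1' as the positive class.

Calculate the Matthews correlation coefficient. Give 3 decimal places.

-0.002

MCC = (TP·TN − FP·FN) / √((TP+FP)(TP+FN)(TN+FP)(TN+FN))
Numerator = 104·67 − 108·65 = -52
Denominator = √(212·169·175·132) = √827626800 = 28768.5036
MCC = -52 / 28768.5036 = -0.002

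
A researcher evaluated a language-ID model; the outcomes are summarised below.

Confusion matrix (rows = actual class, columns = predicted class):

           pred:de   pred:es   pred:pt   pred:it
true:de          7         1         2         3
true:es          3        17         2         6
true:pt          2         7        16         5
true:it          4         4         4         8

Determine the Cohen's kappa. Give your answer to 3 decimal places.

0.359

Observed agreement pₒ = trace/N = 48/91 = 0.5275
Expected agreement pₑ = Σ (rowᵢ·colᵢ)/N² = (13·16 + 28·29 + 30·24 + 20·22)/91² = 0.2633
κ = (pₒ − pₑ)/(1 − pₑ) = (0.5275 − 0.2633)/(1 − 0.2633) = 0.359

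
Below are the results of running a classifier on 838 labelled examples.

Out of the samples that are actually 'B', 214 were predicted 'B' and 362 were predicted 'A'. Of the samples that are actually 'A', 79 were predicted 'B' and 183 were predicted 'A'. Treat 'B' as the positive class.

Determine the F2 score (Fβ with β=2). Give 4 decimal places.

0.4120

Fβ = (1+β²)·TP / ((1+β²)·TP + β²·FN + FP), with β²=4
= 5·214 / (5·214 + 4·362 + 79) = 0.4120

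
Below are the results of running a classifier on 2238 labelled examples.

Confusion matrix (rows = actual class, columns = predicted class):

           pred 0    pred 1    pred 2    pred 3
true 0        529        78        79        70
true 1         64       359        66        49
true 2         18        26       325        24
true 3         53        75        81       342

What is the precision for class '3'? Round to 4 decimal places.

One-vs-rest for '3': TP = diagonal; FP = other classes predicted '3'; FN = '3' predicted as other.
precision = TP/(TP+FP).
3: TP=342, FP=70+49+24=143 → 342/485 = 0.70515

0.7052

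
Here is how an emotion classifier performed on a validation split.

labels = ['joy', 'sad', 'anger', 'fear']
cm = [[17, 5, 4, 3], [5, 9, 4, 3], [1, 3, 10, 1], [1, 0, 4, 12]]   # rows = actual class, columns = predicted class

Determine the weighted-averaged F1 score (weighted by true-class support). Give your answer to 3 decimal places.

Per-class F1 score (2·TP/(2·TP+FP+FN)):
  joy: TP=17, FP=5+1+1=7, FN=5+4+3=12 → 34/53 = 0.6415
  sad: TP=9, FP=5+3+0=8, FN=5+4+3=12 → 18/38 = 0.4737
  anger: TP=10, FP=4+4+4=12, FN=1+3+1=5 → 20/37 = 0.5405
  fear: TP=12, FP=3+3+1=7, FN=1+0+4=5 → 24/36 = 0.6667
Weighted-F1 score = Σ (supportᵢ/N)·F1 scoreᵢ with N=82: (29/82)·0.6415 + (21/82)·0.4737 + (15/82)·0.5405 + (17/82)·0.6667 = 0.585

0.585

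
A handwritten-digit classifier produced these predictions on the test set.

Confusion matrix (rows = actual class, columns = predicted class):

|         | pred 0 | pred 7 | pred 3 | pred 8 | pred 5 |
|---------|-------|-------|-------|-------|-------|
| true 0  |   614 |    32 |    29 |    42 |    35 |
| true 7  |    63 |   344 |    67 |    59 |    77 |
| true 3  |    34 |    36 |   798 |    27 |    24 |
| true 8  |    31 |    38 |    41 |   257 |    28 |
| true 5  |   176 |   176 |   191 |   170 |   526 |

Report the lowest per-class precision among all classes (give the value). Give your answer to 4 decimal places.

Per-class precision (TP/(TP+FP)):
  0: TP=614, FP=63+34+31+176=304 → 614/918 = 0.66885
  7: TP=344, FP=32+36+38+176=282 → 344/626 = 0.54952
  3: TP=798, FP=29+67+41+191=328 → 798/1126 = 0.70870
  8: TP=257, FP=42+59+27+170=298 → 257/555 = 0.46306
  5: TP=526, FP=35+77+24+28=164 → 526/690 = 0.76232
Lowest is class '8' with precision = 0.4631.

0.4631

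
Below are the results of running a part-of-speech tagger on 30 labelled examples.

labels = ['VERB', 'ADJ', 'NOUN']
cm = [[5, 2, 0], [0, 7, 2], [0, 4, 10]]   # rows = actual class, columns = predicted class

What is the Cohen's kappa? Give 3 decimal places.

0.586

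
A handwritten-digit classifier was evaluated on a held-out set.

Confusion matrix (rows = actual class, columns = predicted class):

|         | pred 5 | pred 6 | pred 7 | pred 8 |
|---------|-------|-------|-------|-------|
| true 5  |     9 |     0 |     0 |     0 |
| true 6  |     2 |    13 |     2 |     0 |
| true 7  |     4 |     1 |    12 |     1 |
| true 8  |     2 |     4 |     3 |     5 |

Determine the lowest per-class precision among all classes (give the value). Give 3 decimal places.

0.529

Per-class precision (TP/(TP+FP)):
  5: TP=9, FP=2+4+2=8 → 9/17 = 0.5294
  6: TP=13, FP=0+1+4=5 → 13/18 = 0.7222
  7: TP=12, FP=0+2+3=5 → 12/17 = 0.7059
  8: TP=5, FP=0+0+1=1 → 5/6 = 0.8333
Lowest is class '5' with precision = 0.529.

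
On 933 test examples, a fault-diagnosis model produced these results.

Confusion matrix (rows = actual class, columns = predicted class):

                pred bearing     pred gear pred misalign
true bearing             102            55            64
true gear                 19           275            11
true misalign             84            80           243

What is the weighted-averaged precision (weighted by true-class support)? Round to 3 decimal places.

Per-class precision (TP/(TP+FP)):
  bearing: TP=102, FP=19+84=103 → 102/205 = 0.4976
  gear: TP=275, FP=55+80=135 → 275/410 = 0.6707
  misalign: TP=243, FP=64+11=75 → 243/318 = 0.7642
Weighted-precision = Σ (supportᵢ/N)·precisionᵢ with N=933: (221/933)·0.4976 + (305/933)·0.6707 + (407/933)·0.7642 = 0.670

0.670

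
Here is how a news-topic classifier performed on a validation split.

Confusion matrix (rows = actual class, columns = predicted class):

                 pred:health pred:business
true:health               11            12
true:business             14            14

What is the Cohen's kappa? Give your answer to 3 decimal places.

-0.022

Observed agreement pₒ = trace/N = 25/51 = 0.4902
Expected agreement pₑ = Σ (rowᵢ·colᵢ)/N² = (23·25 + 28·26)/51² = 0.5010
κ = (pₒ − pₑ)/(1 − pₑ) = (0.4902 − 0.5010)/(1 − 0.5010) = -0.022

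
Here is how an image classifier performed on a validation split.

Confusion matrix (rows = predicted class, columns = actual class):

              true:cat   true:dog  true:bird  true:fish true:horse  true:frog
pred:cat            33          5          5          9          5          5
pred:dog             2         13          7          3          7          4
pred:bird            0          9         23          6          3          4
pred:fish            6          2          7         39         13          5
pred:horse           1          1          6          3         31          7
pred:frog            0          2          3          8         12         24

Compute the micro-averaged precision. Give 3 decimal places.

0.521

Micro-averaging pools counts across classes: ΣTP=163, ΣFP=150, ΣFN=150.
Micro-precision = TP/(TP+FP) on pooled counts = 0.521 (equals overall accuracy in single-label multiclass).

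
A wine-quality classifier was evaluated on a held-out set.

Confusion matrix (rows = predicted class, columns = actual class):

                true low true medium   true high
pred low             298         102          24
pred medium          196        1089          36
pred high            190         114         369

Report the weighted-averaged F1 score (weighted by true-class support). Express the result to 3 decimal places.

Per-class F1 score (2·TP/(2·TP+FP+FN)):
  low: TP=298, FP=102+24=126, FN=196+190=386 → 596/1108 = 0.5379
  medium: TP=1089, FP=196+36=232, FN=102+114=216 → 2178/2626 = 0.8294
  high: TP=369, FP=190+114=304, FN=24+36=60 → 738/1102 = 0.6697
Weighted-F1 score = Σ (supportᵢ/N)·F1 scoreᵢ with N=2418: (684/2418)·0.5379 + (1305/2418)·0.8294 + (429/2418)·0.6697 = 0.719

0.719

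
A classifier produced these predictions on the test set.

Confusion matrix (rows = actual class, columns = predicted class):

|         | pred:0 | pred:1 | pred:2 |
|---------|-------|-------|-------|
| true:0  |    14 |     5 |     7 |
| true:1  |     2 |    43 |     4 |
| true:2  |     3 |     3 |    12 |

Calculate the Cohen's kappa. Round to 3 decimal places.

0.574

Observed agreement pₒ = trace/N = 69/93 = 0.7419
Expected agreement pₑ = Σ (rowᵢ·colᵢ)/N² = (26·19 + 49·51 + 18·23)/93² = 0.3939
κ = (pₒ − pₑ)/(1 − pₑ) = (0.7419 − 0.3939)/(1 − 0.3939) = 0.574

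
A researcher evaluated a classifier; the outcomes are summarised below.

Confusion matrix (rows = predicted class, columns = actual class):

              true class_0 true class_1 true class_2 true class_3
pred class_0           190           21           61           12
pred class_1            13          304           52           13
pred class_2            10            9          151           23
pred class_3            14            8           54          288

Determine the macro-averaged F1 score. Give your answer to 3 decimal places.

0.749

Per-class F1 score (2·TP/(2·TP+FP+FN)):
  class_0: TP=190, FP=21+61+12=94, FN=13+10+14=37 → 380/511 = 0.7436
  class_1: TP=304, FP=13+52+13=78, FN=21+9+8=38 → 608/724 = 0.8398
  class_2: TP=151, FP=10+9+23=42, FN=61+52+54=167 → 302/511 = 0.5910
  class_3: TP=288, FP=14+8+54=76, FN=12+13+23=48 → 576/700 = 0.8229
Macro-F1 score = mean = (0.7436 + 0.8398 + 0.5910 + 0.8229) / 4 = 0.749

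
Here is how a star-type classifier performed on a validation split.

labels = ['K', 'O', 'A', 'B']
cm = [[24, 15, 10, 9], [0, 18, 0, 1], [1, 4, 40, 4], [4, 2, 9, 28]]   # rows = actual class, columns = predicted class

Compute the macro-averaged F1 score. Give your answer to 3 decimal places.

Per-class F1 score (2·TP/(2·TP+FP+FN)):
  K: TP=24, FP=0+1+4=5, FN=15+10+9=34 → 48/87 = 0.5517
  O: TP=18, FP=15+4+2=21, FN=0+0+1=1 → 36/58 = 0.6207
  A: TP=40, FP=10+0+9=19, FN=1+4+4=9 → 80/108 = 0.7407
  B: TP=28, FP=9+1+4=14, FN=4+2+9=15 → 56/85 = 0.6588
Macro-F1 score = mean = (0.5517 + 0.6207 + 0.7407 + 0.6588) / 4 = 0.643

0.643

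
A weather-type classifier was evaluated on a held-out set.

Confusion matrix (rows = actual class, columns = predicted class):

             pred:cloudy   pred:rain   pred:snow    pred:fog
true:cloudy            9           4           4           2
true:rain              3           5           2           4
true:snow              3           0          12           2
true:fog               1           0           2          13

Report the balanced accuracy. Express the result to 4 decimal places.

0.5873

Balanced accuracy = mean of per-class recall.
  cloudy: recall = 9/19 = 0.47368
  rain: recall = 5/14 = 0.35714
  snow: recall = 12/17 = 0.70588
  fog: recall = 13/16 = 0.81250
Mean = (0.47368 + 0.35714 + 0.70588 + 0.81250) / 4 = 0.5873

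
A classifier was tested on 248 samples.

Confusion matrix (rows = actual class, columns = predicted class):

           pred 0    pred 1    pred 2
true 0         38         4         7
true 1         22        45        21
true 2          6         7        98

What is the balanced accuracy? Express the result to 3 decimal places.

Balanced accuracy = mean of per-class recall.
  0: recall = 38/49 = 0.7755
  1: recall = 45/88 = 0.5114
  2: recall = 98/111 = 0.8829
Mean = (0.7755 + 0.5114 + 0.8829) / 3 = 0.723

0.723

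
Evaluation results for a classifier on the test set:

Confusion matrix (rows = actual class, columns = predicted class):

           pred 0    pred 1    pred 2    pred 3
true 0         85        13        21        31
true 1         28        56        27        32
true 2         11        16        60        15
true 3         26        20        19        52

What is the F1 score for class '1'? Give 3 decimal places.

Take TP from the diagonal, FP from the rest of the '1' prediction marginal, FN from the rest of the '1' actual marginal.
F1 score = 2·TP/(2·TP+FP+FN).
1: TP=56, FP=13+16+20=49, FN=28+27+32=87 → 112/248 = 0.4516

0.452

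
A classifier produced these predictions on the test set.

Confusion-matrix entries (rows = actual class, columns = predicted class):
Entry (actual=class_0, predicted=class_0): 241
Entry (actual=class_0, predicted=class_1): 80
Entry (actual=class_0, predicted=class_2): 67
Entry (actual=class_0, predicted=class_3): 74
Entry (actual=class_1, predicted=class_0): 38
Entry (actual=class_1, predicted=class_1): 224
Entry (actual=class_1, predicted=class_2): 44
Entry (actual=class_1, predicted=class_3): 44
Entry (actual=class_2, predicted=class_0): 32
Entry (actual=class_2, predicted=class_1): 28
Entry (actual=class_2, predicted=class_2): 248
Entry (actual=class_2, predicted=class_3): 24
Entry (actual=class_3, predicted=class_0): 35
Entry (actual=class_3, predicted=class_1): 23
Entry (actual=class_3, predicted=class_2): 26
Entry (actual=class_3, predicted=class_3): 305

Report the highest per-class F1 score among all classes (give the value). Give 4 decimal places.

Per-class F1 score (2·TP/(2·TP+FP+FN)):
  class_0: TP=241, FP=38+32+35=105, FN=80+67+74=221 → 482/808 = 0.59653
  class_1: TP=224, FP=80+28+23=131, FN=38+44+44=126 → 448/705 = 0.63546
  class_2: TP=248, FP=67+44+26=137, FN=32+28+24=84 → 496/717 = 0.69177
  class_3: TP=305, FP=74+44+24=142, FN=35+23+26=84 → 610/836 = 0.72967
Highest is class 'class_3' with F1 score = 0.7297.

0.7297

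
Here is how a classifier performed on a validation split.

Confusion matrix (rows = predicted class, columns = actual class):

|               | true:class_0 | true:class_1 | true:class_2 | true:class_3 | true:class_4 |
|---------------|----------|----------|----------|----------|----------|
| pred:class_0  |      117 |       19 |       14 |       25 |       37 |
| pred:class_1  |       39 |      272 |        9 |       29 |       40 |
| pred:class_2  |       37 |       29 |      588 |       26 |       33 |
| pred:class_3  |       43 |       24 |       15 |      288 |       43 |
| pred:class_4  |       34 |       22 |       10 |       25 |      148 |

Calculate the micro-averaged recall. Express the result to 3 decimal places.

Micro-averaging pools counts across classes: ΣTP=1413, ΣFP=553, ΣFN=553.
Micro-recall = TP/(TP+FN) on pooled counts = 0.719 (equals overall accuracy in single-label multiclass).

0.719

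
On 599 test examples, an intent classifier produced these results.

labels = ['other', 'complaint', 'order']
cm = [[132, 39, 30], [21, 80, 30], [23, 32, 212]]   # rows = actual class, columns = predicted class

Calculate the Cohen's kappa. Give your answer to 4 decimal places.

0.5463

Observed agreement pₒ = trace/N = 424/599 = 0.70785
Expected agreement pₑ = Σ (rowᵢ·colᵢ)/N² = (201·176 + 131·151 + 267·272)/599² = 0.35613
κ = (pₒ − pₑ)/(1 − pₑ) = (0.70785 − 0.35613)/(1 − 0.35613) = 0.5463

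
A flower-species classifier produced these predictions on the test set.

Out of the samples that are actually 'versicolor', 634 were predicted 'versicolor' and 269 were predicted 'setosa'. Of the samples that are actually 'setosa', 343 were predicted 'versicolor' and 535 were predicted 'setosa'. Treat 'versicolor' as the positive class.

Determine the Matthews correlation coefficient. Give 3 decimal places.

0.313

MCC = (TP·TN − FP·FN) / √((TP+FP)(TP+FN)(TN+FP)(TN+FN))
Numerator = 634·535 − 343·269 = 246923
Denominator = √(977·903·878·804) = √622777449672 = 789162.4989
MCC = 246923 / 789162.4989 = 0.313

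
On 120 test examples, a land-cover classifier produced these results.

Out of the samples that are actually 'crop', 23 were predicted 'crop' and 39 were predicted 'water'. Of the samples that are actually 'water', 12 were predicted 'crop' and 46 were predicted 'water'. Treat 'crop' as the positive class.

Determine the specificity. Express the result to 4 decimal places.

0.7931

Specificity = TN/(TN+FP) = 46/(46+12) = 0.7931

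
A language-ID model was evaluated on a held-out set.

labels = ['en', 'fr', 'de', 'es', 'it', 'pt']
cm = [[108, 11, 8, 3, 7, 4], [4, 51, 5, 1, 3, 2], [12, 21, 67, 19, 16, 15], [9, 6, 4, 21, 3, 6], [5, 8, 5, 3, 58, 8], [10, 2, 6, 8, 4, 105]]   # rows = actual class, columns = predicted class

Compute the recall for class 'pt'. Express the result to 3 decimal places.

0.778

One-vs-rest for 'pt': TP = diagonal; FP = other classes predicted 'pt'; FN = 'pt' predicted as other.
recall = TP/(TP+FN).
pt: TP=105, FN=10+2+6+8+4=30 → 105/135 = 0.7778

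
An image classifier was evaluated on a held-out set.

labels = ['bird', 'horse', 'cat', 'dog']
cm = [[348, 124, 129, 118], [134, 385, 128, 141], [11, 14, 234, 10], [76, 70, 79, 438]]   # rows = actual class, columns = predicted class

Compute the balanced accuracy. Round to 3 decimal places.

0.626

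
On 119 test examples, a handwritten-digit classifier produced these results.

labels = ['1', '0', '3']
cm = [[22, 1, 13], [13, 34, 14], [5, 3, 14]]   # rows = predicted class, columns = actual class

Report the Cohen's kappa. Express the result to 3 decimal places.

Observed agreement pₒ = trace/N = 70/119 = 0.5882
Expected agreement pₑ = Σ (rowᵢ·colᵢ)/N² = (40·36 + 38·61 + 41·22)/119² = 0.3291
κ = (pₒ − pₑ)/(1 − pₑ) = (0.5882 − 0.3291)/(1 − 0.3291) = 0.386

0.386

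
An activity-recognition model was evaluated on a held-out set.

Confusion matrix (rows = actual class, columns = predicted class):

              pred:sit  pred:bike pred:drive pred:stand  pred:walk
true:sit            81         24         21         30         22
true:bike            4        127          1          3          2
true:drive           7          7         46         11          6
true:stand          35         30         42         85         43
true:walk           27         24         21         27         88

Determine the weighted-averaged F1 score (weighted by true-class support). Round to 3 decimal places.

0.513

Per-class F1 score (2·TP/(2·TP+FP+FN)):
  sit: TP=81, FP=4+7+35+27=73, FN=24+21+30+22=97 → 162/332 = 0.4880
  bike: TP=127, FP=24+7+30+24=85, FN=4+1+3+2=10 → 254/349 = 0.7278
  drive: TP=46, FP=21+1+42+21=85, FN=7+7+11+6=31 → 92/208 = 0.4423
  stand: TP=85, FP=30+3+11+27=71, FN=35+30+42+43=150 → 170/391 = 0.4348
  walk: TP=88, FP=22+2+6+43=73, FN=27+24+21+27=99 → 176/348 = 0.5057
Weighted-F1 score = Σ (supportᵢ/N)·F1 scoreᵢ with N=814: (178/814)·0.4880 + (137/814)·0.7278 + (77/814)·0.4423 + (235/814)·0.4348 + (187/814)·0.5057 = 0.513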